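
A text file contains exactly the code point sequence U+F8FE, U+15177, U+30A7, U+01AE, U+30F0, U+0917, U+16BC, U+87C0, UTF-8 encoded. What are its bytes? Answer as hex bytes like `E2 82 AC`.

U+F8FE: 3-byte form → EF A3 BE.
U+15177: 4-byte form → F0 95 85 B7.
U+30A7: 3-byte form → E3 82 A7.
U+01AE: 2-byte form → C6 AE.
U+30F0: 3-byte form → E3 83 B0.
U+0917: 3-byte form → E0 A4 97.
U+16BC: 3-byte form → E1 9A BC.
U+87C0: 3-byte form → E8 9F 80.
Concatenated (24 bytes): EF A3 BE F0 95 85 B7 E3 82 A7 C6 AE E3 83 B0 E0 A4 97 E1 9A BC E8 9F 80.

EF A3 BE F0 95 85 B7 E3 82 A7 C6 AE E3 83 B0 E0 A4 97 E1 9A BC E8 9F 80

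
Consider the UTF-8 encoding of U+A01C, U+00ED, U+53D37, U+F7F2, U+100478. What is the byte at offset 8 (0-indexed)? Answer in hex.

U+A01C → 3-byte form EA 80 9C at offsets 0–2.
U+00ED → 2-byte form C3 AD at offsets 3–4.
U+53D37 → 4-byte form F1 93 B4 B7 at offsets 5–8.
Offset 8 falls in char 3's range; it's byte 4 of F1 93 B4 B7 = 0xB7.

0xB7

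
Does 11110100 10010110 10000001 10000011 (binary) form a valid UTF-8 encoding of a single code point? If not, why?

invalid (encodes a value above U+10FFFF)

Leading byte 0xF4 = 11110100 → 4-byte form.
Payload = 0x116043, which exceeds U+10FFFF, the maximum Unicode code point. (Leading bytes F5–FF, or F4 followed by ≥ 0x90, are invalid.)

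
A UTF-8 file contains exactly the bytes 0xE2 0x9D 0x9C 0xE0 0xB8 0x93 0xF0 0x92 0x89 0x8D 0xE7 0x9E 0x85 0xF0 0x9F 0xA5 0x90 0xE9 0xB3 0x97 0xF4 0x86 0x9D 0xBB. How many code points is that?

7

Byte at offset 0: 0xE2 = 11100010 → 3-byte char (#1). Advance 3.
Byte at offset 3: 0xE0 = 11100000 → 3-byte char (#2). Advance 3.
Byte at offset 6: 0xF0 = 11110000 → 4-byte char (#3). Advance 4.
Byte at offset 10: 0xE7 = 11100111 → 3-byte char (#4). Advance 3.
Byte at offset 13: 0xF0 = 11110000 → 4-byte char (#5). Advance 4.
Byte at offset 17: 0xE9 = 11101001 → 3-byte char (#6). Advance 3.
Byte at offset 20: 0xF4 = 11110100 → 4-byte char (#7). Advance 4.
Reached end at offset 24 after 7 code points.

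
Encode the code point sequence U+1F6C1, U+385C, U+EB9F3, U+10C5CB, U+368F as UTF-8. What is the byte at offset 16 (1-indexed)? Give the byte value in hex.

1-indexed offset 16 is 0-indexed offset 15.
U+1F6C1 → 4-byte form F0 9F 9B 81 at offsets 0–3.
U+385C → 3-byte form E3 A1 9C at offsets 4–6.
U+EB9F3 → 4-byte form F3 AB A7 B3 at offsets 7–10.
U+10C5CB → 4-byte form F4 8C 97 8B at offsets 11–14.
U+368F → 3-byte form E3 9A 8F at offsets 15–17.
Offset 15 falls in char 5's range; it's byte 1 of E3 9A 8F = 0xE3.

0xE3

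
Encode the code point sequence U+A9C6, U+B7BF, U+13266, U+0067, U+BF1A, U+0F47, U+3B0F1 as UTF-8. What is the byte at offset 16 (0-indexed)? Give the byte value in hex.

U+A9C6 → 3-byte form EA A7 86 at offsets 0–2.
U+B7BF → 3-byte form EB 9E BF at offsets 3–5.
U+13266 → 4-byte form F0 93 89 A6 at offsets 6–9.
U+0067 → 1-byte form 67 at offsets 10–10.
U+BF1A → 3-byte form EB BC 9A at offsets 11–13.
U+0F47 → 3-byte form E0 BD 87 at offsets 14–16.
Offset 16 falls in char 6's range; it's byte 3 of E0 BD 87 = 0x87.

0x87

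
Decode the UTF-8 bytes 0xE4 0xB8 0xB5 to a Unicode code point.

U+4E35

Leading byte 0xE4 = 11100100 matches 1110xxxx → 3-byte sequence.
Byte 1: 0xE4 = 11100100, payload 0100 (4 bits).
Byte 2: 0xB8 = 10111000 (10xxxxxx ✓), payload 111000.
Byte 3: 0xB5 = 10110101 (10xxxxxx ✓), payload 110101.
Concatenate: 0100111000110101 = 0x4E35 (16 bits → U+4E35).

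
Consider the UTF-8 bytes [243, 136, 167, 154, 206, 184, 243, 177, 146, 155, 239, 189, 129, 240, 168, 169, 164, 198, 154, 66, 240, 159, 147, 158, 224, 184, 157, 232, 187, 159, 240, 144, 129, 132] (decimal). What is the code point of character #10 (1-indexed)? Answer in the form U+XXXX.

Offset 0: leading byte 0xF3 = 11110011 → 4-byte char #1 = F3 88 A7 9A.
Offset 4: leading byte 0xCE = 11001110 → 2-byte char #2 = CE B8.
Offset 6: leading byte 0xF3 = 11110011 → 4-byte char #3 = F3 B1 92 9B.
Offset 10: leading byte 0xEF = 11101111 → 3-byte char #4 = EF BD 81.
Offset 13: leading byte 0xF0 = 11110000 → 4-byte char #5 = F0 A8 A9 A4.
Offset 17: leading byte 0xC6 = 11000110 → 2-byte char #6 = C6 9A.
Offset 19: leading byte 0x42 = 01000010 → 1-byte char #7 = 42.
Offset 20: leading byte 0xF0 = 11110000 → 4-byte char #8 = F0 9F 93 9E.
Offset 24: leading byte 0xE0 = 11100000 → 3-byte char #9 = E0 B8 9D.
Offset 27: leading byte 0xE8 = 11101000 → 3-byte char #10 = E8 BB 9F.
Leading byte 0xE8 = 11101000 matches 1110xxxx → 3-byte sequence.
Byte 1: 0xE8 = 11101000, payload 1000 (4 bits).
Byte 2: 0xBB = 10111011 (10xxxxxx ✓), payload 111011.
Byte 3: 0x9F = 10011111 (10xxxxxx ✓), payload 011111.
Concatenate: 1000111011011111 = 0x8EDF (16 bits → U+8EDF).

U+8EDF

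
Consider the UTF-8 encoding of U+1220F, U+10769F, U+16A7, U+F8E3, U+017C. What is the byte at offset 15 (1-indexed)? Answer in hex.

1-indexed offset 15 is 0-indexed offset 14.
U+1220F → 4-byte form F0 92 88 8F at offsets 0–3.
U+10769F → 4-byte form F4 87 9A 9F at offsets 4–7.
U+16A7 → 3-byte form E1 9A A7 at offsets 8–10.
U+F8E3 → 3-byte form EF A3 A3 at offsets 11–13.
U+017C → 2-byte form C5 BC at offsets 14–15.
Offset 14 falls in char 5's range; it's byte 1 of C5 BC = 0xC5.

0xC5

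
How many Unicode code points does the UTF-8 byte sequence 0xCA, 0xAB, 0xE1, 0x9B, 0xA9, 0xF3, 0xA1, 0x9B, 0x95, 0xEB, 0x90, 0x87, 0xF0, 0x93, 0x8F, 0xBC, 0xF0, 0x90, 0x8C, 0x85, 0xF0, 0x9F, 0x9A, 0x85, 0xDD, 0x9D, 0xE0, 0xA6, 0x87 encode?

Byte at offset 0: 0xCA = 11001010 → 2-byte char (#1). Advance 2.
Byte at offset 2: 0xE1 = 11100001 → 3-byte char (#2). Advance 3.
Byte at offset 5: 0xF3 = 11110011 → 4-byte char (#3). Advance 4.
Byte at offset 9: 0xEB = 11101011 → 3-byte char (#4). Advance 3.
Byte at offset 12: 0xF0 = 11110000 → 4-byte char (#5). Advance 4.
Byte at offset 16: 0xF0 = 11110000 → 4-byte char (#6). Advance 4.
Byte at offset 20: 0xF0 = 11110000 → 4-byte char (#7). Advance 4.
Byte at offset 24: 0xDD = 11011101 → 2-byte char (#8). Advance 2.
Byte at offset 26: 0xE0 = 11100000 → 3-byte char (#9). Advance 3.
Reached end at offset 29 after 9 code points.

9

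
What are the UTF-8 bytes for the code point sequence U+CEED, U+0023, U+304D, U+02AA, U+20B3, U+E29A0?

EC BB AD 23 E3 81 8D CA AA E2 82 B3 F3 A2 A6 A0

U+CEED: 3-byte form → EC BB AD.
U+0023: 1-byte form → 23.
U+304D: 3-byte form → E3 81 8D.
U+02AA: 2-byte form → CA AA.
U+20B3: 3-byte form → E2 82 B3.
U+E29A0: 4-byte form → F3 A2 A6 A0.
Concatenated (16 bytes): EC BB AD 23 E3 81 8D CA AA E2 82 B3 F3 A2 A6 A0.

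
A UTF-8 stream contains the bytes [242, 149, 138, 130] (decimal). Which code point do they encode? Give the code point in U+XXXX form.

Leading byte 0xF2 = 11110010 matches 11110xxx → 4-byte sequence.
Byte 1: 0xF2 = 11110010, payload 010 (3 bits).
Byte 2: 0x95 = 10010101 (10xxxxxx ✓), payload 010101.
Byte 3: 0x8A = 10001010 (10xxxxxx ✓), payload 001010.
Byte 4: 0x82 = 10000010 (10xxxxxx ✓), payload 000010.
Concatenate: 010010101001010000010 = 0x95282 (21 bits → U+95282).

U+95282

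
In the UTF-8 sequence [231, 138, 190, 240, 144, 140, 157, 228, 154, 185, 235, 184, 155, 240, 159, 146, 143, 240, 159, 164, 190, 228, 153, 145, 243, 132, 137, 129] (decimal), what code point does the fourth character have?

U+BE1B

Offset 0: leading byte 0xE7 = 11100111 → 3-byte char #1 = E7 8A BE.
Offset 3: leading byte 0xF0 = 11110000 → 4-byte char #2 = F0 90 8C 9D.
Offset 7: leading byte 0xE4 = 11100100 → 3-byte char #3 = E4 9A B9.
Offset 10: leading byte 0xEB = 11101011 → 3-byte char #4 = EB B8 9B.
Leading byte 0xEB = 11101011 matches 1110xxxx → 3-byte sequence.
Byte 1: 0xEB = 11101011, payload 1011 (4 bits).
Byte 2: 0xB8 = 10111000 (10xxxxxx ✓), payload 111000.
Byte 3: 0x9B = 10011011 (10xxxxxx ✓), payload 011011.
Concatenate: 1011111000011011 = 0xBE1B (16 bits → U+BE1B).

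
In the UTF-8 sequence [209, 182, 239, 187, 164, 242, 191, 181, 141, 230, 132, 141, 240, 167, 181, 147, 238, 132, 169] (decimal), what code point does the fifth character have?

Offset 0: leading byte 0xD1 = 11010001 → 2-byte char #1 = D1 B6.
Offset 2: leading byte 0xEF = 11101111 → 3-byte char #2 = EF BB A4.
Offset 5: leading byte 0xF2 = 11110010 → 4-byte char #3 = F2 BF B5 8D.
Offset 9: leading byte 0xE6 = 11100110 → 3-byte char #4 = E6 84 8D.
Offset 12: leading byte 0xF0 = 11110000 → 4-byte char #5 = F0 A7 B5 93.
Leading byte 0xF0 = 11110000 matches 11110xxx → 4-byte sequence.
Byte 1: 0xF0 = 11110000, payload 000 (3 bits).
Byte 2: 0xA7 = 10100111 (10xxxxxx ✓), payload 100111.
Byte 3: 0xB5 = 10110101 (10xxxxxx ✓), payload 110101.
Byte 4: 0x93 = 10010011 (10xxxxxx ✓), payload 010011.
Concatenate: 000100111110101010011 = 0x27D53 (21 bits → U+27D53).

U+27D53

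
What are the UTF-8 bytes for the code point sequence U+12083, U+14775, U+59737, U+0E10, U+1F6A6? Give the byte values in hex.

F0 92 82 83 F0 94 9D B5 F1 99 9C B7 E0 B8 90 F0 9F 9A A6

U+12083: 4-byte form → F0 92 82 83.
U+14775: 4-byte form → F0 94 9D B5.
U+59737: 4-byte form → F1 99 9C B7.
U+0E10: 3-byte form → E0 B8 90.
U+1F6A6: 4-byte form → F0 9F 9A A6.
Concatenated (19 bytes): F0 92 82 83 F0 94 9D B5 F1 99 9C B7 E0 B8 90 F0 9F 9A A6.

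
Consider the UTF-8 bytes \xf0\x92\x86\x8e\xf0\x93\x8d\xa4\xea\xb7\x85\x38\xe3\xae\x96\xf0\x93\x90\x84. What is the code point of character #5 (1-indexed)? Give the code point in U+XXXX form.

U+3B96

Offset 0: leading byte 0xF0 = 11110000 → 4-byte char #1 = F0 92 86 8E.
Offset 4: leading byte 0xF0 = 11110000 → 4-byte char #2 = F0 93 8D A4.
Offset 8: leading byte 0xEA = 11101010 → 3-byte char #3 = EA B7 85.
Offset 11: leading byte 0x38 = 00111000 → 1-byte char #4 = 38.
Offset 12: leading byte 0xE3 = 11100011 → 3-byte char #5 = E3 AE 96.
Leading byte 0xE3 = 11100011 matches 1110xxxx → 3-byte sequence.
Byte 1: 0xE3 = 11100011, payload 0011 (4 bits).
Byte 2: 0xAE = 10101110 (10xxxxxx ✓), payload 101110.
Byte 3: 0x96 = 10010110 (10xxxxxx ✓), payload 010110.
Concatenate: 0011101110010110 = 0x3B96 (16 bits → U+3B96).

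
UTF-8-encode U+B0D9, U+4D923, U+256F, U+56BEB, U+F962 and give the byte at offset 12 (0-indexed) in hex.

0xAF

U+B0D9 → 3-byte form EB 83 99 at offsets 0–2.
U+4D923 → 4-byte form F1 8D A4 A3 at offsets 3–6.
U+256F → 3-byte form E2 95 AF at offsets 7–9.
U+56BEB → 4-byte form F1 96 AF AB at offsets 10–13.
Offset 12 falls in char 4's range; it's byte 3 of F1 96 AF AB = 0xAF.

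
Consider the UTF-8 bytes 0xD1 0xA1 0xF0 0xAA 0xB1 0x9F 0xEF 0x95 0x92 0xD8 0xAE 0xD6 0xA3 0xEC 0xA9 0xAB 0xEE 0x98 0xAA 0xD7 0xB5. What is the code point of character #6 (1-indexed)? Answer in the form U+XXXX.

U+CA6B

Offset 0: leading byte 0xD1 = 11010001 → 2-byte char #1 = D1 A1.
Offset 2: leading byte 0xF0 = 11110000 → 4-byte char #2 = F0 AA B1 9F.
Offset 6: leading byte 0xEF = 11101111 → 3-byte char #3 = EF 95 92.
Offset 9: leading byte 0xD8 = 11011000 → 2-byte char #4 = D8 AE.
Offset 11: leading byte 0xD6 = 11010110 → 2-byte char #5 = D6 A3.
Offset 13: leading byte 0xEC = 11101100 → 3-byte char #6 = EC A9 AB.
Leading byte 0xEC = 11101100 matches 1110xxxx → 3-byte sequence.
Byte 1: 0xEC = 11101100, payload 1100 (4 bits).
Byte 2: 0xA9 = 10101001 (10xxxxxx ✓), payload 101001.
Byte 3: 0xAB = 10101011 (10xxxxxx ✓), payload 101011.
Concatenate: 1100101001101011 = 0xCA6B (16 bits → U+CA6B).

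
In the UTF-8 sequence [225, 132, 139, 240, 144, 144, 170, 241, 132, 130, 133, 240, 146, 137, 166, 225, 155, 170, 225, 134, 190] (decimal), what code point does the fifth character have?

Offset 0: leading byte 0xE1 = 11100001 → 3-byte char #1 = E1 84 8B.
Offset 3: leading byte 0xF0 = 11110000 → 4-byte char #2 = F0 90 90 AA.
Offset 7: leading byte 0xF1 = 11110001 → 4-byte char #3 = F1 84 82 85.
Offset 11: leading byte 0xF0 = 11110000 → 4-byte char #4 = F0 92 89 A6.
Offset 15: leading byte 0xE1 = 11100001 → 3-byte char #5 = E1 9B AA.
Leading byte 0xE1 = 11100001 matches 1110xxxx → 3-byte sequence.
Byte 1: 0xE1 = 11100001, payload 0001 (4 bits).
Byte 2: 0x9B = 10011011 (10xxxxxx ✓), payload 011011.
Byte 3: 0xAA = 10101010 (10xxxxxx ✓), payload 101010.
Concatenate: 0001011011101010 = 0x16EA (16 bits → U+16EA).

U+16EA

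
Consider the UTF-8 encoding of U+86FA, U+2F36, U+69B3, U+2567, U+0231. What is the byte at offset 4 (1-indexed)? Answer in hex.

1-indexed offset 4 is 0-indexed offset 3.
U+86FA → 3-byte form E8 9B BA at offsets 0–2.
U+2F36 → 3-byte form E2 BC B6 at offsets 3–5.
Offset 3 falls in char 2's range; it's byte 1 of E2 BC B6 = 0xE2.

0xE2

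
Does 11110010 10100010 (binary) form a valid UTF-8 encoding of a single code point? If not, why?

invalid (sequence truncated)

Leading byte 0xF2 = 11110010 → 4-byte form, but only 2 bytes are present.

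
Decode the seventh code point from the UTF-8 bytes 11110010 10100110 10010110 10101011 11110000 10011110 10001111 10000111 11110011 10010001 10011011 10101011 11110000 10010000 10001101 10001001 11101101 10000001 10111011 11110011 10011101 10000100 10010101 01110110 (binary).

U+0076

Offset 0: leading byte 0xF2 = 11110010 → 4-byte char #1 = F2 A6 96 AB.
Offset 4: leading byte 0xF0 = 11110000 → 4-byte char #2 = F0 9E 8F 87.
Offset 8: leading byte 0xF3 = 11110011 → 4-byte char #3 = F3 91 9B AB.
Offset 12: leading byte 0xF0 = 11110000 → 4-byte char #4 = F0 90 8D 89.
Offset 16: leading byte 0xED = 11101101 → 3-byte char #5 = ED 81 BB.
Offset 19: leading byte 0xF3 = 11110011 → 4-byte char #6 = F3 9D 84 95.
Offset 23: leading byte 0x76 = 01110110 → 1-byte char #7 = 76.
Leading byte 0x76 = 01110110 matches 0xxxxxxx → 1-byte sequence.
Byte 1: 0x76 = 01110110, payload 1110110 (7 bits).
Concatenate: 1110110 = 0x76 (7 bits → U+0076).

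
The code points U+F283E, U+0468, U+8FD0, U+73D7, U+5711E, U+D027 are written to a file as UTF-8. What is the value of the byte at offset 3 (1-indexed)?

1-indexed offset 3 is 0-indexed offset 2.
U+F283E → 4-byte form F3 B2 A0 BE at offsets 0–3.
Offset 2 falls in char 1's range; it's byte 3 of F3 B2 A0 BE = 0xA0.

0xA0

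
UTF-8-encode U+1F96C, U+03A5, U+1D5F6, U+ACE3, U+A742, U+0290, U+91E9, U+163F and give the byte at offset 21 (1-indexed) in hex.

0xA9

1-indexed offset 21 is 0-indexed offset 20.
U+1F96C → 4-byte form F0 9F A5 AC at offsets 0–3.
U+03A5 → 2-byte form CE A5 at offsets 4–5.
U+1D5F6 → 4-byte form F0 9D 97 B6 at offsets 6–9.
U+ACE3 → 3-byte form EA B3 A3 at offsets 10–12.
U+A742 → 3-byte form EA 9D 82 at offsets 13–15.
U+0290 → 2-byte form CA 90 at offsets 16–17.
U+91E9 → 3-byte form E9 87 A9 at offsets 18–20.
Offset 20 falls in char 7's range; it's byte 3 of E9 87 A9 = 0xA9.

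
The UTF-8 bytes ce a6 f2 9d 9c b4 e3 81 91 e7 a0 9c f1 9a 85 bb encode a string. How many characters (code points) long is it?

Byte at offset 0: 0xCE = 11001110 → 2-byte char (#1). Advance 2.
Byte at offset 2: 0xF2 = 11110010 → 4-byte char (#2). Advance 4.
Byte at offset 6: 0xE3 = 11100011 → 3-byte char (#3). Advance 3.
Byte at offset 9: 0xE7 = 11100111 → 3-byte char (#4). Advance 3.
Byte at offset 12: 0xF1 = 11110001 → 4-byte char (#5). Advance 4.
Reached end at offset 16 after 5 code points.

5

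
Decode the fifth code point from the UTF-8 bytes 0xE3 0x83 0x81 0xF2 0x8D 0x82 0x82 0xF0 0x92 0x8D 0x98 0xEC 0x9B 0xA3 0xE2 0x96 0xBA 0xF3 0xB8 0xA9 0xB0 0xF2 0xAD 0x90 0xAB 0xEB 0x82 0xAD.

U+25BA

Offset 0: leading byte 0xE3 = 11100011 → 3-byte char #1 = E3 83 81.
Offset 3: leading byte 0xF2 = 11110010 → 4-byte char #2 = F2 8D 82 82.
Offset 7: leading byte 0xF0 = 11110000 → 4-byte char #3 = F0 92 8D 98.
Offset 11: leading byte 0xEC = 11101100 → 3-byte char #4 = EC 9B A3.
Offset 14: leading byte 0xE2 = 11100010 → 3-byte char #5 = E2 96 BA.
Leading byte 0xE2 = 11100010 matches 1110xxxx → 3-byte sequence.
Byte 1: 0xE2 = 11100010, payload 0010 (4 bits).
Byte 2: 0x96 = 10010110 (10xxxxxx ✓), payload 010110.
Byte 3: 0xBA = 10111010 (10xxxxxx ✓), payload 111010.
Concatenate: 0010010110111010 = 0x25BA (16 bits → U+25BA).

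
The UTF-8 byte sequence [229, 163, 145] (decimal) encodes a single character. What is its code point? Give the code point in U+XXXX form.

U+58D1

Leading byte 0xE5 = 11100101 matches 1110xxxx → 3-byte sequence.
Byte 1: 0xE5 = 11100101, payload 0101 (4 bits).
Byte 2: 0xA3 = 10100011 (10xxxxxx ✓), payload 100011.
Byte 3: 0x91 = 10010001 (10xxxxxx ✓), payload 010001.
Concatenate: 0101100011010001 = 0x58D1 (16 bits → U+58D1).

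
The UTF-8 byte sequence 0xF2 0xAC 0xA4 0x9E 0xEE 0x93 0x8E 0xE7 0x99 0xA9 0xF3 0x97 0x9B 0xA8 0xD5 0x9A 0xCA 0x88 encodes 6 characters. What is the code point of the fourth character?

Offset 0: leading byte 0xF2 = 11110010 → 4-byte char #1 = F2 AC A4 9E.
Offset 4: leading byte 0xEE = 11101110 → 3-byte char #2 = EE 93 8E.
Offset 7: leading byte 0xE7 = 11100111 → 3-byte char #3 = E7 99 A9.
Offset 10: leading byte 0xF3 = 11110011 → 4-byte char #4 = F3 97 9B A8.
Leading byte 0xF3 = 11110011 matches 11110xxx → 4-byte sequence.
Byte 1: 0xF3 = 11110011, payload 011 (3 bits).
Byte 2: 0x97 = 10010111 (10xxxxxx ✓), payload 010111.
Byte 3: 0x9B = 10011011 (10xxxxxx ✓), payload 011011.
Byte 4: 0xA8 = 10101000 (10xxxxxx ✓), payload 101000.
Concatenate: 011010111011011101000 = 0xD76E8 (21 bits → U+D76E8).

U+D76E8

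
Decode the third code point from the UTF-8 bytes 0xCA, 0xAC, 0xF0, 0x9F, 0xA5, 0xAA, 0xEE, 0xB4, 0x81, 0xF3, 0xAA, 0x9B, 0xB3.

U+ED01

Offset 0: leading byte 0xCA = 11001010 → 2-byte char #1 = CA AC.
Offset 2: leading byte 0xF0 = 11110000 → 4-byte char #2 = F0 9F A5 AA.
Offset 6: leading byte 0xEE = 11101110 → 3-byte char #3 = EE B4 81.
Leading byte 0xEE = 11101110 matches 1110xxxx → 3-byte sequence.
Byte 1: 0xEE = 11101110, payload 1110 (4 bits).
Byte 2: 0xB4 = 10110100 (10xxxxxx ✓), payload 110100.
Byte 3: 0x81 = 10000001 (10xxxxxx ✓), payload 000001.
Concatenate: 1110110100000001 = 0xED01 (16 bits → U+ED01).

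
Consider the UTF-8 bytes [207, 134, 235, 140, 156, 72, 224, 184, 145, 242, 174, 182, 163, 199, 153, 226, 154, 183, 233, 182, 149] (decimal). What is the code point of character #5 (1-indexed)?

U+AEDA3

Offset 0: leading byte 0xCF = 11001111 → 2-byte char #1 = CF 86.
Offset 2: leading byte 0xEB = 11101011 → 3-byte char #2 = EB 8C 9C.
Offset 5: leading byte 0x48 = 01001000 → 1-byte char #3 = 48.
Offset 6: leading byte 0xE0 = 11100000 → 3-byte char #4 = E0 B8 91.
Offset 9: leading byte 0xF2 = 11110010 → 4-byte char #5 = F2 AE B6 A3.
Leading byte 0xF2 = 11110010 matches 11110xxx → 4-byte sequence.
Byte 1: 0xF2 = 11110010, payload 010 (3 bits).
Byte 2: 0xAE = 10101110 (10xxxxxx ✓), payload 101110.
Byte 3: 0xB6 = 10110110 (10xxxxxx ✓), payload 110110.
Byte 4: 0xA3 = 10100011 (10xxxxxx ✓), payload 100011.
Concatenate: 010101110110110100011 = 0xAEDA3 (21 bits → U+AEDA3).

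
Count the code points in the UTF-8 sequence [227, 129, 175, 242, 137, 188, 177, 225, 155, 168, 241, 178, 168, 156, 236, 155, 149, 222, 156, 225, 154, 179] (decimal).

Byte at offset 0: 0xE3 = 11100011 → 3-byte char (#1). Advance 3.
Byte at offset 3: 0xF2 = 11110010 → 4-byte char (#2). Advance 4.
Byte at offset 7: 0xE1 = 11100001 → 3-byte char (#3). Advance 3.
Byte at offset 10: 0xF1 = 11110001 → 4-byte char (#4). Advance 4.
Byte at offset 14: 0xEC = 11101100 → 3-byte char (#5). Advance 3.
Byte at offset 17: 0xDE = 11011110 → 2-byte char (#6). Advance 2.
Byte at offset 19: 0xE1 = 11100001 → 3-byte char (#7). Advance 3.
Reached end at offset 22 after 7 code points.

7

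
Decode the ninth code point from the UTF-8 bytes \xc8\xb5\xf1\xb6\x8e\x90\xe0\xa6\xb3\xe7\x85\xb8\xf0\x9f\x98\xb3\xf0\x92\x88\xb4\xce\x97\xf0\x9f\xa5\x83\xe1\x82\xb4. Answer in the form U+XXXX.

Offset 0: leading byte 0xC8 = 11001000 → 2-byte char #1 = C8 B5.
Offset 2: leading byte 0xF1 = 11110001 → 4-byte char #2 = F1 B6 8E 90.
Offset 6: leading byte 0xE0 = 11100000 → 3-byte char #3 = E0 A6 B3.
Offset 9: leading byte 0xE7 = 11100111 → 3-byte char #4 = E7 85 B8.
Offset 12: leading byte 0xF0 = 11110000 → 4-byte char #5 = F0 9F 98 B3.
Offset 16: leading byte 0xF0 = 11110000 → 4-byte char #6 = F0 92 88 B4.
Offset 20: leading byte 0xCE = 11001110 → 2-byte char #7 = CE 97.
Offset 22: leading byte 0xF0 = 11110000 → 4-byte char #8 = F0 9F A5 83.
Offset 26: leading byte 0xE1 = 11100001 → 3-byte char #9 = E1 82 B4.
Leading byte 0xE1 = 11100001 matches 1110xxxx → 3-byte sequence.
Byte 1: 0xE1 = 11100001, payload 0001 (4 bits).
Byte 2: 0x82 = 10000010 (10xxxxxx ✓), payload 000010.
Byte 3: 0xB4 = 10110100 (10xxxxxx ✓), payload 110100.
Concatenate: 0001000010110100 = 0x10B4 (16 bits → U+10B4).

U+10B4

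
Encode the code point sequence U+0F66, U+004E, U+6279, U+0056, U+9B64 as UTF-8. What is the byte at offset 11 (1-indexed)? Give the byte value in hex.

0xA4

1-indexed offset 11 is 0-indexed offset 10.
U+0F66 → 3-byte form E0 BD A6 at offsets 0–2.
U+004E → 1-byte form 4E at offsets 3–3.
U+6279 → 3-byte form E6 89 B9 at offsets 4–6.
U+0056 → 1-byte form 56 at offsets 7–7.
U+9B64 → 3-byte form E9 AD A4 at offsets 8–10.
Offset 10 falls in char 5's range; it's byte 3 of E9 AD A4 = 0xA4.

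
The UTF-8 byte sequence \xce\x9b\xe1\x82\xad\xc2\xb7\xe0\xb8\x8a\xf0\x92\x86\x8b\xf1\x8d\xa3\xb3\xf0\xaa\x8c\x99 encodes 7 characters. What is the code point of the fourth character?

U+0E0A

Offset 0: leading byte 0xCE = 11001110 → 2-byte char #1 = CE 9B.
Offset 2: leading byte 0xE1 = 11100001 → 3-byte char #2 = E1 82 AD.
Offset 5: leading byte 0xC2 = 11000010 → 2-byte char #3 = C2 B7.
Offset 7: leading byte 0xE0 = 11100000 → 3-byte char #4 = E0 B8 8A.
Leading byte 0xE0 = 11100000 matches 1110xxxx → 3-byte sequence.
Byte 1: 0xE0 = 11100000, payload 0000 (4 bits).
Byte 2: 0xB8 = 10111000 (10xxxxxx ✓), payload 111000.
Byte 3: 0x8A = 10001010 (10xxxxxx ✓), payload 001010.
Concatenate: 0000111000001010 = 0xE0A (16 bits → U+0E0A).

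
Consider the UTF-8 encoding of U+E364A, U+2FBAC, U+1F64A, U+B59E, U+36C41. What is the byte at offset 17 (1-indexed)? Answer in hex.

0xB6

1-indexed offset 17 is 0-indexed offset 16.
U+E364A → 4-byte form F3 A3 99 8A at offsets 0–3.
U+2FBAC → 4-byte form F0 AF AE AC at offsets 4–7.
U+1F64A → 4-byte form F0 9F 99 8A at offsets 8–11.
U+B59E → 3-byte form EB 96 9E at offsets 12–14.
U+36C41 → 4-byte form F0 B6 B1 81 at offsets 15–18.
Offset 16 falls in char 5's range; it's byte 2 of F0 B6 B1 81 = 0xB6.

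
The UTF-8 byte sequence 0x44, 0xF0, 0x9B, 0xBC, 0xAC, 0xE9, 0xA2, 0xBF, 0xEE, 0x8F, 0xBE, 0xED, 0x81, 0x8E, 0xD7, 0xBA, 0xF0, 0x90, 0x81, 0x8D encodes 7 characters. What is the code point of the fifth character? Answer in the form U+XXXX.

Offset 0: leading byte 0x44 = 01000100 → 1-byte char #1 = 44.
Offset 1: leading byte 0xF0 = 11110000 → 4-byte char #2 = F0 9B BC AC.
Offset 5: leading byte 0xE9 = 11101001 → 3-byte char #3 = E9 A2 BF.
Offset 8: leading byte 0xEE = 11101110 → 3-byte char #4 = EE 8F BE.
Offset 11: leading byte 0xED = 11101101 → 3-byte char #5 = ED 81 8E.
Leading byte 0xED = 11101101 matches 1110xxxx → 3-byte sequence.
Byte 1: 0xED = 11101101, payload 1101 (4 bits).
Byte 2: 0x81 = 10000001 (10xxxxxx ✓), payload 000001.
Byte 3: 0x8E = 10001110 (10xxxxxx ✓), payload 001110.
Concatenate: 1101000001001110 = 0xD04E (16 bits → U+D04E).

U+D04E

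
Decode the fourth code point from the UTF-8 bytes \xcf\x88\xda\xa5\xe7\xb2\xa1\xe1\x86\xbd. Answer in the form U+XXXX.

U+11BD

Offset 0: leading byte 0xCF = 11001111 → 2-byte char #1 = CF 88.
Offset 2: leading byte 0xDA = 11011010 → 2-byte char #2 = DA A5.
Offset 4: leading byte 0xE7 = 11100111 → 3-byte char #3 = E7 B2 A1.
Offset 7: leading byte 0xE1 = 11100001 → 3-byte char #4 = E1 86 BD.
Leading byte 0xE1 = 11100001 matches 1110xxxx → 3-byte sequence.
Byte 1: 0xE1 = 11100001, payload 0001 (4 bits).
Byte 2: 0x86 = 10000110 (10xxxxxx ✓), payload 000110.
Byte 3: 0xBD = 10111101 (10xxxxxx ✓), payload 111101.
Concatenate: 0001000110111101 = 0x11BD (16 bits → U+11BD).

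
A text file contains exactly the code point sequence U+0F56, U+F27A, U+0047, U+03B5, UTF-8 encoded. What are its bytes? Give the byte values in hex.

U+0F56: 3-byte form → E0 BD 96.
U+F27A: 3-byte form → EF 89 BA.
U+0047: 1-byte form → 47.
U+03B5: 2-byte form → CE B5.
Concatenated (9 bytes): E0 BD 96 EF 89 BA 47 CE B5.

E0 BD 96 EF 89 BA 47 CE B5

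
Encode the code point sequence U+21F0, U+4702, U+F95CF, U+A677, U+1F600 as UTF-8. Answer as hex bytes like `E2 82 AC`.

E2 87 B0 E4 9C 82 F3 B9 97 8F EA 99 B7 F0 9F 98 80

U+21F0: 3-byte form → E2 87 B0.
U+4702: 3-byte form → E4 9C 82.
U+F95CF: 4-byte form → F3 B9 97 8F.
U+A677: 3-byte form → EA 99 B7.
U+1F600: 4-byte form → F0 9F 98 80.
Concatenated (17 bytes): E2 87 B0 E4 9C 82 F3 B9 97 8F EA 99 B7 F0 9F 98 80.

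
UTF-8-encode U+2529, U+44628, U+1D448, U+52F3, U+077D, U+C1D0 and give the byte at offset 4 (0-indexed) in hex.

0x84

U+2529 → 3-byte form E2 94 A9 at offsets 0–2.
U+44628 → 4-byte form F1 84 98 A8 at offsets 3–6.
Offset 4 falls in char 2's range; it's byte 2 of F1 84 98 A8 = 0x84.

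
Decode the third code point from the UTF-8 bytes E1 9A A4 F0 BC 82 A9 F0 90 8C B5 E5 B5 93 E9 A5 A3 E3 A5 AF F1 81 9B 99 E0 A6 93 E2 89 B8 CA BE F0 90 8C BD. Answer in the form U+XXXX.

Offset 0: leading byte 0xE1 = 11100001 → 3-byte char #1 = E1 9A A4.
Offset 3: leading byte 0xF0 = 11110000 → 4-byte char #2 = F0 BC 82 A9.
Offset 7: leading byte 0xF0 = 11110000 → 4-byte char #3 = F0 90 8C B5.
Leading byte 0xF0 = 11110000 matches 11110xxx → 4-byte sequence.
Byte 1: 0xF0 = 11110000, payload 000 (3 bits).
Byte 2: 0x90 = 10010000 (10xxxxxx ✓), payload 010000.
Byte 3: 0x8C = 10001100 (10xxxxxx ✓), payload 001100.
Byte 4: 0xB5 = 10110101 (10xxxxxx ✓), payload 110101.
Concatenate: 000010000001100110101 = 0x10335 (21 bits → U+10335).

U+10335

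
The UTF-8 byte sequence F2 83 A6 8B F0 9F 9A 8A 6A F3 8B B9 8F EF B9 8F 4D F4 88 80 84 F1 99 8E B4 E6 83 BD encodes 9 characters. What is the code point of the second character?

U+1F68A

Offset 0: leading byte 0xF2 = 11110010 → 4-byte char #1 = F2 83 A6 8B.
Offset 4: leading byte 0xF0 = 11110000 → 4-byte char #2 = F0 9F 9A 8A.
Leading byte 0xF0 = 11110000 matches 11110xxx → 4-byte sequence.
Byte 1: 0xF0 = 11110000, payload 000 (3 bits).
Byte 2: 0x9F = 10011111 (10xxxxxx ✓), payload 011111.
Byte 3: 0x9A = 10011010 (10xxxxxx ✓), payload 011010.
Byte 4: 0x8A = 10001010 (10xxxxxx ✓), payload 001010.
Concatenate: 000011111011010001010 = 0x1F68A (21 bits → U+1F68A).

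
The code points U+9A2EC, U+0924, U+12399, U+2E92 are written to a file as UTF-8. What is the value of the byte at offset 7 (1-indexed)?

1-indexed offset 7 is 0-indexed offset 6.
U+9A2EC → 4-byte form F2 9A 8B AC at offsets 0–3.
U+0924 → 3-byte form E0 A4 A4 at offsets 4–6.
Offset 6 falls in char 2's range; it's byte 3 of E0 A4 A4 = 0xA4.

0xA4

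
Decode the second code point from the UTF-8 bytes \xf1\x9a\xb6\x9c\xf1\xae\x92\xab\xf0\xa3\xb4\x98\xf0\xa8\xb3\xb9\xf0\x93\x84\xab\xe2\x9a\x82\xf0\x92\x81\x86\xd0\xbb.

U+6E4AB

Offset 0: leading byte 0xF1 = 11110001 → 4-byte char #1 = F1 9A B6 9C.
Offset 4: leading byte 0xF1 = 11110001 → 4-byte char #2 = F1 AE 92 AB.
Leading byte 0xF1 = 11110001 matches 11110xxx → 4-byte sequence.
Byte 1: 0xF1 = 11110001, payload 001 (3 bits).
Byte 2: 0xAE = 10101110 (10xxxxxx ✓), payload 101110.
Byte 3: 0x92 = 10010010 (10xxxxxx ✓), payload 010010.
Byte 4: 0xAB = 10101011 (10xxxxxx ✓), payload 101011.
Concatenate: 001101110010010101011 = 0x6E4AB (21 bits → U+6E4AB).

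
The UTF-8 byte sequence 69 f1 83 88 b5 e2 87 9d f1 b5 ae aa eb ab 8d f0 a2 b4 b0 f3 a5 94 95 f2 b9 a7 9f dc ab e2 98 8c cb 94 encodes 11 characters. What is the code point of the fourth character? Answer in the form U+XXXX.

Offset 0: leading byte 0x69 = 01101001 → 1-byte char #1 = 69.
Offset 1: leading byte 0xF1 = 11110001 → 4-byte char #2 = F1 83 88 B5.
Offset 5: leading byte 0xE2 = 11100010 → 3-byte char #3 = E2 87 9D.
Offset 8: leading byte 0xF1 = 11110001 → 4-byte char #4 = F1 B5 AE AA.
Leading byte 0xF1 = 11110001 matches 11110xxx → 4-byte sequence.
Byte 1: 0xF1 = 11110001, payload 001 (3 bits).
Byte 2: 0xB5 = 10110101 (10xxxxxx ✓), payload 110101.
Byte 3: 0xAE = 10101110 (10xxxxxx ✓), payload 101110.
Byte 4: 0xAA = 10101010 (10xxxxxx ✓), payload 101010.
Concatenate: 001110101101110101010 = 0x75BAA (21 bits → U+75BAA).

U+75BAA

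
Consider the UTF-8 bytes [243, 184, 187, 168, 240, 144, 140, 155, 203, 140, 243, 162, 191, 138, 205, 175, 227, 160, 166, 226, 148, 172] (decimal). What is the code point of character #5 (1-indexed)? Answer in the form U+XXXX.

U+036F

Offset 0: leading byte 0xF3 = 11110011 → 4-byte char #1 = F3 B8 BB A8.
Offset 4: leading byte 0xF0 = 11110000 → 4-byte char #2 = F0 90 8C 9B.
Offset 8: leading byte 0xCB = 11001011 → 2-byte char #3 = CB 8C.
Offset 10: leading byte 0xF3 = 11110011 → 4-byte char #4 = F3 A2 BF 8A.
Offset 14: leading byte 0xCD = 11001101 → 2-byte char #5 = CD AF.
Leading byte 0xCD = 11001101 matches 110xxxxx → 2-byte sequence.
Byte 1: 0xCD = 11001101, payload 01101 (5 bits).
Byte 2: 0xAF = 10101111 (10xxxxxx ✓), payload 101111.
Concatenate: 01101101111 = 0x36F (11 bits → U+036F).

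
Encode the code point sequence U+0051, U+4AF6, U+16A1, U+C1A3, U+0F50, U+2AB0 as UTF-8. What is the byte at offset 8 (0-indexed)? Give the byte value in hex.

U+0051 → 1-byte form 51 at offsets 0–0.
U+4AF6 → 3-byte form E4 AB B6 at offsets 1–3.
U+16A1 → 3-byte form E1 9A A1 at offsets 4–6.
U+C1A3 → 3-byte form EC 86 A3 at offsets 7–9.
Offset 8 falls in char 4's range; it's byte 2 of EC 86 A3 = 0x86.

0x86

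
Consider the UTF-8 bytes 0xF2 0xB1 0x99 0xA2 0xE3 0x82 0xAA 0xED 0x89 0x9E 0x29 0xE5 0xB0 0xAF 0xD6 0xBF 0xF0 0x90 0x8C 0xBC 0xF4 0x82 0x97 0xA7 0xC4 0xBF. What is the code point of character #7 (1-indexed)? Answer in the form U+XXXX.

U+1033C

Offset 0: leading byte 0xF2 = 11110010 → 4-byte char #1 = F2 B1 99 A2.
Offset 4: leading byte 0xE3 = 11100011 → 3-byte char #2 = E3 82 AA.
Offset 7: leading byte 0xED = 11101101 → 3-byte char #3 = ED 89 9E.
Offset 10: leading byte 0x29 = 00101001 → 1-byte char #4 = 29.
Offset 11: leading byte 0xE5 = 11100101 → 3-byte char #5 = E5 B0 AF.
Offset 14: leading byte 0xD6 = 11010110 → 2-byte char #6 = D6 BF.
Offset 16: leading byte 0xF0 = 11110000 → 4-byte char #7 = F0 90 8C BC.
Leading byte 0xF0 = 11110000 matches 11110xxx → 4-byte sequence.
Byte 1: 0xF0 = 11110000, payload 000 (3 bits).
Byte 2: 0x90 = 10010000 (10xxxxxx ✓), payload 010000.
Byte 3: 0x8C = 10001100 (10xxxxxx ✓), payload 001100.
Byte 4: 0xBC = 10111100 (10xxxxxx ✓), payload 111100.
Concatenate: 000010000001100111100 = 0x1033C (21 bits → U+1033C).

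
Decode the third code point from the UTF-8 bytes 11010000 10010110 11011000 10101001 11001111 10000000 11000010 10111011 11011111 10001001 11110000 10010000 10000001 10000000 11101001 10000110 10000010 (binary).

Offset 0: leading byte 0xD0 = 11010000 → 2-byte char #1 = D0 96.
Offset 2: leading byte 0xD8 = 11011000 → 2-byte char #2 = D8 A9.
Offset 4: leading byte 0xCF = 11001111 → 2-byte char #3 = CF 80.
Leading byte 0xCF = 11001111 matches 110xxxxx → 2-byte sequence.
Byte 1: 0xCF = 11001111, payload 01111 (5 bits).
Byte 2: 0x80 = 10000000 (10xxxxxx ✓), payload 000000.
Concatenate: 01111000000 = 0x3C0 (11 bits → U+03C0).

U+03C0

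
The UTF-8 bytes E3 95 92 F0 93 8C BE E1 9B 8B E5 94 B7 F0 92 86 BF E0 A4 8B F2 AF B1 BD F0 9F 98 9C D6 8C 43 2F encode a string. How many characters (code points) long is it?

11

Byte at offset 0: 0xE3 = 11100011 → 3-byte char (#1). Advance 3.
Byte at offset 3: 0xF0 = 11110000 → 4-byte char (#2). Advance 4.
Byte at offset 7: 0xE1 = 11100001 → 3-byte char (#3). Advance 3.
Byte at offset 10: 0xE5 = 11100101 → 3-byte char (#4). Advance 3.
Byte at offset 13: 0xF0 = 11110000 → 4-byte char (#5). Advance 4.
Byte at offset 17: 0xE0 = 11100000 → 3-byte char (#6). Advance 3.
Byte at offset 20: 0xF2 = 11110010 → 4-byte char (#7). Advance 4.
Byte at offset 24: 0xF0 = 11110000 → 4-byte char (#8). Advance 4.
Byte at offset 28: 0xD6 = 11010110 → 2-byte char (#9). Advance 2.
Byte at offset 30: 0x43 = 01000011 → 1-byte char (#10). Advance 1.
Byte at offset 31: 0x2F = 00101111 → 1-byte char (#11). Advance 1.
Reached end at offset 32 after 11 code points.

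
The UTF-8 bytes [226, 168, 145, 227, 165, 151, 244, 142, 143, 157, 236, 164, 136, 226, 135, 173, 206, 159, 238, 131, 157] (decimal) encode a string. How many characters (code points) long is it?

Byte at offset 0: 0xE2 = 11100010 → 3-byte char (#1). Advance 3.
Byte at offset 3: 0xE3 = 11100011 → 3-byte char (#2). Advance 3.
Byte at offset 6: 0xF4 = 11110100 → 4-byte char (#3). Advance 4.
Byte at offset 10: 0xEC = 11101100 → 3-byte char (#4). Advance 3.
Byte at offset 13: 0xE2 = 11100010 → 3-byte char (#5). Advance 3.
Byte at offset 16: 0xCE = 11001110 → 2-byte char (#6). Advance 2.
Byte at offset 18: 0xEE = 11101110 → 3-byte char (#7). Advance 3.
Reached end at offset 21 after 7 code points.

7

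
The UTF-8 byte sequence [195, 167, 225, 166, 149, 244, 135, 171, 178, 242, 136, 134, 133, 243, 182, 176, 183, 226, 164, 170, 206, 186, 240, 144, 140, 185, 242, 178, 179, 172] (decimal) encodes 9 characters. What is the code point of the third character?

U+107AF2

Offset 0: leading byte 0xC3 = 11000011 → 2-byte char #1 = C3 A7.
Offset 2: leading byte 0xE1 = 11100001 → 3-byte char #2 = E1 A6 95.
Offset 5: leading byte 0xF4 = 11110100 → 4-byte char #3 = F4 87 AB B2.
Leading byte 0xF4 = 11110100 matches 11110xxx → 4-byte sequence.
Byte 1: 0xF4 = 11110100, payload 100 (3 bits).
Byte 2: 0x87 = 10000111 (10xxxxxx ✓), payload 000111.
Byte 3: 0xAB = 10101011 (10xxxxxx ✓), payload 101011.
Byte 4: 0xB2 = 10110010 (10xxxxxx ✓), payload 110010.
Concatenate: 100000111101011110010 = 0x107AF2 (21 bits → U+107AF2).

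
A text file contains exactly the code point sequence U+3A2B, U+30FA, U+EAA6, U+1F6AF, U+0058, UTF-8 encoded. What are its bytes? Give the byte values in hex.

U+3A2B: 3-byte form → E3 A8 AB.
U+30FA: 3-byte form → E3 83 BA.
U+EAA6: 3-byte form → EE AA A6.
U+1F6AF: 4-byte form → F0 9F 9A AF.
U+0058: 1-byte form → 58.
Concatenated (14 bytes): E3 A8 AB E3 83 BA EE AA A6 F0 9F 9A AF 58.

E3 A8 AB E3 83 BA EE AA A6 F0 9F 9A AF 58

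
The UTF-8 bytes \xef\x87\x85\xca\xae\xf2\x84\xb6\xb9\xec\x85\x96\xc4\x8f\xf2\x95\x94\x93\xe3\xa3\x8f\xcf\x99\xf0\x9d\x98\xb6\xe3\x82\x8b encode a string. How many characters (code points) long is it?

10

Byte at offset 0: 0xEF = 11101111 → 3-byte char (#1). Advance 3.
Byte at offset 3: 0xCA = 11001010 → 2-byte char (#2). Advance 2.
Byte at offset 5: 0xF2 = 11110010 → 4-byte char (#3). Advance 4.
Byte at offset 9: 0xEC = 11101100 → 3-byte char (#4). Advance 3.
Byte at offset 12: 0xC4 = 11000100 → 2-byte char (#5). Advance 2.
Byte at offset 14: 0xF2 = 11110010 → 4-byte char (#6). Advance 4.
Byte at offset 18: 0xE3 = 11100011 → 3-byte char (#7). Advance 3.
Byte at offset 21: 0xCF = 11001111 → 2-byte char (#8). Advance 2.
Byte at offset 23: 0xF0 = 11110000 → 4-byte char (#9). Advance 4.
Byte at offset 27: 0xE3 = 11100011 → 3-byte char (#10). Advance 3.
Reached end at offset 30 after 10 code points.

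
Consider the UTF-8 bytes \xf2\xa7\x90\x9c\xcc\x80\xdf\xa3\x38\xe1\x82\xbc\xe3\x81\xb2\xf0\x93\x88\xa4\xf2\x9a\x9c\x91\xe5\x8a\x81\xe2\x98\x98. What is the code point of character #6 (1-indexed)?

U+3072

Offset 0: leading byte 0xF2 = 11110010 → 4-byte char #1 = F2 A7 90 9C.
Offset 4: leading byte 0xCC = 11001100 → 2-byte char #2 = CC 80.
Offset 6: leading byte 0xDF = 11011111 → 2-byte char #3 = DF A3.
Offset 8: leading byte 0x38 = 00111000 → 1-byte char #4 = 38.
Offset 9: leading byte 0xE1 = 11100001 → 3-byte char #5 = E1 82 BC.
Offset 12: leading byte 0xE3 = 11100011 → 3-byte char #6 = E3 81 B2.
Leading byte 0xE3 = 11100011 matches 1110xxxx → 3-byte sequence.
Byte 1: 0xE3 = 11100011, payload 0011 (4 bits).
Byte 2: 0x81 = 10000001 (10xxxxxx ✓), payload 000001.
Byte 3: 0xB2 = 10110010 (10xxxxxx ✓), payload 110010.
Concatenate: 0011000001110010 = 0x3072 (16 bits → U+3072).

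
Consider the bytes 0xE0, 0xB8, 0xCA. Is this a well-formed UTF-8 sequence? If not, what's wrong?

Leading byte 0xE0 = 11100000 → 3-byte form.
Byte 3 is 0xCA = 11001010, which is not 10xxxxxx — expected a continuation byte.

invalid (non-continuation byte where continuation expected)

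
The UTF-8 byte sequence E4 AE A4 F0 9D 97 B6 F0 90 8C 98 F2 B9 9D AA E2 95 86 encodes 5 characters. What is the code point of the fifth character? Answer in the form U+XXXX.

Offset 0: leading byte 0xE4 = 11100100 → 3-byte char #1 = E4 AE A4.
Offset 3: leading byte 0xF0 = 11110000 → 4-byte char #2 = F0 9D 97 B6.
Offset 7: leading byte 0xF0 = 11110000 → 4-byte char #3 = F0 90 8C 98.
Offset 11: leading byte 0xF2 = 11110010 → 4-byte char #4 = F2 B9 9D AA.
Offset 15: leading byte 0xE2 = 11100010 → 3-byte char #5 = E2 95 86.
Leading byte 0xE2 = 11100010 matches 1110xxxx → 3-byte sequence.
Byte 1: 0xE2 = 11100010, payload 0010 (4 bits).
Byte 2: 0x95 = 10010101 (10xxxxxx ✓), payload 010101.
Byte 3: 0x86 = 10000110 (10xxxxxx ✓), payload 000110.
Concatenate: 0010010101000110 = 0x2546 (16 bits → U+2546).

U+2546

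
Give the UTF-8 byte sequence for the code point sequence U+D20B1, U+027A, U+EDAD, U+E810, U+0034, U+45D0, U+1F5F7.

F3 92 82 B1 C9 BA EE B6 AD EE A0 90 34 E4 97 90 F0 9F 97 B7

U+D20B1: 4-byte form → F3 92 82 B1.
U+027A: 2-byte form → C9 BA.
U+EDAD: 3-byte form → EE B6 AD.
U+E810: 3-byte form → EE A0 90.
U+0034: 1-byte form → 34.
U+45D0: 3-byte form → E4 97 90.
U+1F5F7: 4-byte form → F0 9F 97 B7.
Concatenated (20 bytes): F3 92 82 B1 C9 BA EE B6 AD EE A0 90 34 E4 97 90 F0 9F 97 B7.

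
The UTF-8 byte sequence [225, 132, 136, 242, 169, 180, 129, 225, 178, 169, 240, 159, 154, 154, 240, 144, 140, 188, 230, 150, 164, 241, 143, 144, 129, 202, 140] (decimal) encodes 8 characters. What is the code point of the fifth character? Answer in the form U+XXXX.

Offset 0: leading byte 0xE1 = 11100001 → 3-byte char #1 = E1 84 88.
Offset 3: leading byte 0xF2 = 11110010 → 4-byte char #2 = F2 A9 B4 81.
Offset 7: leading byte 0xE1 = 11100001 → 3-byte char #3 = E1 B2 A9.
Offset 10: leading byte 0xF0 = 11110000 → 4-byte char #4 = F0 9F 9A 9A.
Offset 14: leading byte 0xF0 = 11110000 → 4-byte char #5 = F0 90 8C BC.
Leading byte 0xF0 = 11110000 matches 11110xxx → 4-byte sequence.
Byte 1: 0xF0 = 11110000, payload 000 (3 bits).
Byte 2: 0x90 = 10010000 (10xxxxxx ✓), payload 010000.
Byte 3: 0x8C = 10001100 (10xxxxxx ✓), payload 001100.
Byte 4: 0xBC = 10111100 (10xxxxxx ✓), payload 111100.
Concatenate: 000010000001100111100 = 0x1033C (21 bits → U+1033C).

U+1033C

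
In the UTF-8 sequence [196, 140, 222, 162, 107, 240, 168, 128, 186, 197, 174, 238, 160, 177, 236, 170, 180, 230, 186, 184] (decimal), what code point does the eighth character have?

Offset 0: leading byte 0xC4 = 11000100 → 2-byte char #1 = C4 8C.
Offset 2: leading byte 0xDE = 11011110 → 2-byte char #2 = DE A2.
Offset 4: leading byte 0x6B = 01101011 → 1-byte char #3 = 6B.
Offset 5: leading byte 0xF0 = 11110000 → 4-byte char #4 = F0 A8 80 BA.
Offset 9: leading byte 0xC5 = 11000101 → 2-byte char #5 = C5 AE.
Offset 11: leading byte 0xEE = 11101110 → 3-byte char #6 = EE A0 B1.
Offset 14: leading byte 0xEC = 11101100 → 3-byte char #7 = EC AA B4.
Offset 17: leading byte 0xE6 = 11100110 → 3-byte char #8 = E6 BA B8.
Leading byte 0xE6 = 11100110 matches 1110xxxx → 3-byte sequence.
Byte 1: 0xE6 = 11100110, payload 0110 (4 bits).
Byte 2: 0xBA = 10111010 (10xxxxxx ✓), payload 111010.
Byte 3: 0xB8 = 10111000 (10xxxxxx ✓), payload 111000.
Concatenate: 0110111010111000 = 0x6EB8 (16 bits → U+6EB8).

U+6EB8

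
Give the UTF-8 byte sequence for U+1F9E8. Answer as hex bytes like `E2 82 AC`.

F0 9F A7 A8

U+1F9E8 = 0x1F9E8 = 129512 decimal. In range U+10000–U+10FFFF → 4-byte form: 11110xxx 10xxxxxx 10xxxxxx 10xxxxxx.
Binary (21 bits): 000011111100111101000.
Split 3+6+6+6: 000 | 011111 | 100111 | 101000.
Byte 1: 11110000 = 0xF0.
Byte 2: 10011111 = 0x9F.
Byte 3: 10100111 = 0xA7.
Byte 4: 10101000 = 0xA8.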